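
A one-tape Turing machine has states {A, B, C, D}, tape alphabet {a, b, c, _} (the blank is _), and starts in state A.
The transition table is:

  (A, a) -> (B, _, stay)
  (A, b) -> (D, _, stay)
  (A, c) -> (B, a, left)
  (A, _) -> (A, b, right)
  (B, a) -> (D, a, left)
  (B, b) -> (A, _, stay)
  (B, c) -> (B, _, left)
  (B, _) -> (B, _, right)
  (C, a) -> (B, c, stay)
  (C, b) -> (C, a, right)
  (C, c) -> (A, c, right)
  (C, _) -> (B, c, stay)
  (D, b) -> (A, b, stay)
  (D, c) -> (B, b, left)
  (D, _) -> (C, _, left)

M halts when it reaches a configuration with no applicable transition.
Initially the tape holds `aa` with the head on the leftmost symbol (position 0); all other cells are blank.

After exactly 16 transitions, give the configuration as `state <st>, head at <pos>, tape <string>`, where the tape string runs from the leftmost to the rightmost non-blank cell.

state=A head=0 tape=__[a]a   (A,a)→(B,_,stay)
state=B head=0 tape=__[_]a   (B,_)→(B,_,right)
state=B head=1 tape=___[a]   (B,a)→(D,a,left)
state=D head=0 tape=__[_]a   (D,_)→(C,_,left)
state=C head=-1 tape=_[_]_a   (C,_)→(B,c,stay)
state=B head=-1 tape=_[c]_a   (B,c)→(B,_,left)
state=B head=-2 tape=[_]__a   (B,_)→(B,_,right)
state=B head=-1 tape=_[_]_a   (B,_)→(B,_,right)
state=B head=0 tape=__[_]a   (B,_)→(B,_,right)
state=B head=1 tape=___[a]   (B,a)→(D,a,left)
state=D head=0 tape=__[_]a   (D,_)→(C,_,left)
state=C head=-1 tape=_[_]_a   (C,_)→(B,c,stay)
state=B head=-1 tape=_[c]_a   (B,c)→(B,_,left)
state=B head=-2 tape=[_]__a   (B,_)→(B,_,right)
state=B head=-1 tape=_[_]_a   (B,_)→(B,_,right)
state=B head=0 tape=__[_]a   (B,_)→(B,_,right)
state=B head=1 tape=___[a]
After 16 steps: state B, head at 1, tape a.

state B, head at 1, tape a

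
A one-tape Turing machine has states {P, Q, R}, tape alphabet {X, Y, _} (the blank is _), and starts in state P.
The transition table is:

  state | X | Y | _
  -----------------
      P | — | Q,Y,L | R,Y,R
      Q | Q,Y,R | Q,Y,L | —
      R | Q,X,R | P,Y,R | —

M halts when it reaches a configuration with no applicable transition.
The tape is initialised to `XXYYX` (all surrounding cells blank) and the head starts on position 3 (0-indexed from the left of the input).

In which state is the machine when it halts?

state=P head=3 tape=_XXY[Y]X   (P,Y)→(Q,Y,L)
state=Q head=2 tape=_XX[Y]YX   (Q,Y)→(Q,Y,L)
state=Q head=1 tape=_X[X]YYX   (Q,X)→(Q,Y,R)
state=Q head=2 tape=_XY[Y]YX   (Q,Y)→(Q,Y,L)
state=Q head=1 tape=_X[Y]YYX   (Q,Y)→(Q,Y,L)
state=Q head=0 tape=_[X]YYYX   (Q,X)→(Q,Y,R)
state=Q head=1 tape=_Y[Y]YYX   (Q,Y)→(Q,Y,L)
state=Q head=0 tape=_[Y]YYYX   (Q,Y)→(Q,Y,L)
state=Q head=-1 tape=[_]YYYYX
No transition is defined for (Q, _); M halts in state Q.

Q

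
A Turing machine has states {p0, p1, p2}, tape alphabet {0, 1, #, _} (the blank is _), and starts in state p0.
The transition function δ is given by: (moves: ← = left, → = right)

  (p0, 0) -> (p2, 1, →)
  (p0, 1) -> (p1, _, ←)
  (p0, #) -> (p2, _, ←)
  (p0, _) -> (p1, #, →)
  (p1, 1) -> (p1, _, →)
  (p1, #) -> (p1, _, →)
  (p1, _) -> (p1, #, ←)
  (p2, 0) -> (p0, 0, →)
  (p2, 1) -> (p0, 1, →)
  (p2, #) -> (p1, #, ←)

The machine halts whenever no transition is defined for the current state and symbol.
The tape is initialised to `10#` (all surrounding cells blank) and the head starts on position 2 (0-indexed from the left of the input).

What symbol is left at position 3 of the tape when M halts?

state=p0 head=2 tape=10[#]__   (p0,#)→(p2,_,←)
state=p2 head=1 tape=1[0]___   (p2,0)→(p0,0,→)
state=p0 head=2 tape=10[_]__   (p0,_)→(p1,#,→)
state=p1 head=3 tape=10#[_]_   (p1,_)→(p1,#,←)
state=p1 head=2 tape=10[#]#_   (p1,#)→(p1,_,→)
state=p1 head=3 tape=10_[#]_   (p1,#)→(p1,_,→)
state=p1 head=4 tape=10__[_]   (p1,_)→(p1,#,←)
state=p1 head=3 tape=10_[_]#   (p1,_)→(p1,#,←)
state=p1 head=2 tape=10[_]##   (p1,_)→(p1,#,←)
state=p1 head=1 tape=1[0]###
Cell 3 holds # when M halts.

#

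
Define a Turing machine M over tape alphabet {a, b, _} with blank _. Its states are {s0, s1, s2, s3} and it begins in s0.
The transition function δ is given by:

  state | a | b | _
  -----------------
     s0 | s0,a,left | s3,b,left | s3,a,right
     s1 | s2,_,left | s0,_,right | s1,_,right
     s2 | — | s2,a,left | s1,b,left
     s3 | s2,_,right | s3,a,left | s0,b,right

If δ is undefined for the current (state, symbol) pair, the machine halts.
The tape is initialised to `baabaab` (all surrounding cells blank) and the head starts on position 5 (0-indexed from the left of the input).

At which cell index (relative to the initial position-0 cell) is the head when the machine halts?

state=s0 head=5 tape=__baaba[a]b   (s0,a)→(s0,a,left)
state=s0 head=4 tape=__baab[a]ab   (s0,a)→(s0,a,left)
state=s0 head=3 tape=__baa[b]aab   (s0,b)→(s3,b,left)
state=s3 head=2 tape=__ba[a]baab   (s3,a)→(s2,_,right)
state=s2 head=3 tape=__ba_[b]aab   (s2,b)→(s2,a,left)
state=s2 head=2 tape=__ba[_]aaab   (s2,_)→(s1,b,left)
state=s1 head=1 tape=__b[a]baaab   (s1,a)→(s2,_,left)
state=s2 head=0 tape=__[b]_baaab   (s2,b)→(s2,a,left)
state=s2 head=-1 tape=_[_]a_baaab   (s2,_)→(s1,b,left)
state=s1 head=-2 tape=[_]ba_baaab   (s1,_)→(s1,_,right)
state=s1 head=-1 tape=_[b]a_baaab   (s1,b)→(s0,_,right)
state=s0 head=0 tape=__[a]_baaab   (s0,a)→(s0,a,left)
state=s0 head=-1 tape=_[_]a_baaab   (s0,_)→(s3,a,right)
state=s3 head=0 tape=_a[a]_baaab   (s3,a)→(s2,_,right)
state=s2 head=1 tape=_a_[_]baaab   (s2,_)→(s1,b,left)
state=s1 head=0 tape=_a[_]bbaaab   (s1,_)→(s1,_,right)
state=s1 head=1 tape=_a_[b]baaab   (s1,b)→(s0,_,right)
state=s0 head=2 tape=_a__[b]aaab   (s0,b)→(s3,b,left)
state=s3 head=1 tape=_a_[_]baaab   (s3,_)→(s0,b,right)
state=s0 head=2 tape=_a_b[b]aaab   (s0,b)→(s3,b,left)
state=s3 head=1 tape=_a_[b]baaab   (s3,b)→(s3,a,left)
state=s3 head=0 tape=_a[_]abaaab   (s3,_)→(s0,b,right)
state=s0 head=1 tape=_ab[a]baaab   (s0,a)→(s0,a,left)
state=s0 head=0 tape=_a[b]abaaab   (s0,b)→(s3,b,left)
state=s3 head=-1 tape=_[a]babaaab   (s3,a)→(s2,_,right)
state=s2 head=0 tape=__[b]abaaab   (s2,b)→(s2,a,left)
state=s2 head=-1 tape=_[_]aabaaab   (s2,_)→(s1,b,left)
state=s1 head=-2 tape=[_]baabaaab   (s1,_)→(s1,_,right)
state=s1 head=-1 tape=_[b]aabaaab   (s1,b)→(s0,_,right)
state=s0 head=0 tape=__[a]abaaab   (s0,a)→(s0,a,left)
state=s0 head=-1 tape=_[_]aabaaab   (s0,_)→(s3,a,right)
state=s3 head=0 tape=_a[a]abaaab   (s3,a)→(s2,_,right)
state=s2 head=1 tape=_a_[a]baaab
At halt the head is at cell 1.

1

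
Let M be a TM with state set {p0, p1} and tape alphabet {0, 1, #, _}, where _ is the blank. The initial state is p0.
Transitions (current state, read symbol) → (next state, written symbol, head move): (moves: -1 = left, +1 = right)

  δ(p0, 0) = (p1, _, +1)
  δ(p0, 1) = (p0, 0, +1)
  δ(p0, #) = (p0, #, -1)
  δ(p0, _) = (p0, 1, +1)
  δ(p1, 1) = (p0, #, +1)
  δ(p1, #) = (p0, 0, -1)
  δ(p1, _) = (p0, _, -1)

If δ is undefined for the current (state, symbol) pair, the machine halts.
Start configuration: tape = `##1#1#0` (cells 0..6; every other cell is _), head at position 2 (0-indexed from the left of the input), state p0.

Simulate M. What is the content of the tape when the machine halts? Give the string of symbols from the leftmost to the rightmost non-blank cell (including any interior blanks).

state=p0 head=2 tape=##[1]#1#0   (p0,1)→(p0,0,+1)
state=p0 head=3 tape=##0[#]1#0   (p0,#)→(p0,#,-1)
state=p0 head=2 tape=##[0]#1#0   (p0,0)→(p1,_,+1)
state=p1 head=3 tape=##_[#]1#0   (p1,#)→(p0,0,-1)
state=p0 head=2 tape=##[_]01#0   (p0,_)→(p0,1,+1)
state=p0 head=3 tape=##1[0]1#0   (p0,0)→(p1,_,+1)
state=p1 head=4 tape=##1_[1]#0   (p1,1)→(p0,#,+1)
state=p0 head=5 tape=##1_#[#]0   (p0,#)→(p0,#,-1)
state=p0 head=4 tape=##1_[#]#0   (p0,#)→(p0,#,-1)
state=p0 head=3 tape=##1[_]##0   (p0,_)→(p0,1,+1)
state=p0 head=4 tape=##11[#]#0   (p0,#)→(p0,#,-1)
state=p0 head=3 tape=##1[1]##0   (p0,1)→(p0,0,+1)
state=p0 head=4 tape=##10[#]#0   (p0,#)→(p0,#,-1)
state=p0 head=3 tape=##1[0]##0   (p0,0)→(p1,_,+1)
state=p1 head=4 tape=##1_[#]#0   (p1,#)→(p0,0,-1)
state=p0 head=3 tape=##1[_]0#0   (p0,_)→(p0,1,+1)
state=p0 head=4 tape=##11[0]#0   (p0,0)→(p1,_,+1)
state=p1 head=5 tape=##11_[#]0   (p1,#)→(p0,0,-1)
state=p0 head=4 tape=##11[_]00   (p0,_)→(p0,1,+1)
state=p0 head=5 tape=##111[0]0   (p0,0)→(p1,_,+1)
state=p1 head=6 tape=##111_[0]
The non-blank tape span at halt is ##111_0.

##111_0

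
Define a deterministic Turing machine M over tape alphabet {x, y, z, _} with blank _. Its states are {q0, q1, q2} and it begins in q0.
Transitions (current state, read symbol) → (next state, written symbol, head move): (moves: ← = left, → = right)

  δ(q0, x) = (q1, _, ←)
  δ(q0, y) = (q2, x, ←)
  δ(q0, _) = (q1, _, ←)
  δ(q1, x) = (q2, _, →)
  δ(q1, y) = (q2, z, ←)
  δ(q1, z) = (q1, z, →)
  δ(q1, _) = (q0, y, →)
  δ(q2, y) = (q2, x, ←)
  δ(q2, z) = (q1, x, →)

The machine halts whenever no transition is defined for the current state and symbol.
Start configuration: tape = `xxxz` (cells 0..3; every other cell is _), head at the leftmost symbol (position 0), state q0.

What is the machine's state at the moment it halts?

q2

q0 | __[x]xxz   read x → write _, move ←, go to q1
q1 | _[_]_xxz   read _ → write y, move →, go to q0
q0 | _y[_]xxz   read _ → write _, move ←, go to q1
q1 | _[y]_xxz   read y → write z, move ←, go to q2
q2 | [_]z_xxz
No transition is defined for (q2, _); M halts in state q2.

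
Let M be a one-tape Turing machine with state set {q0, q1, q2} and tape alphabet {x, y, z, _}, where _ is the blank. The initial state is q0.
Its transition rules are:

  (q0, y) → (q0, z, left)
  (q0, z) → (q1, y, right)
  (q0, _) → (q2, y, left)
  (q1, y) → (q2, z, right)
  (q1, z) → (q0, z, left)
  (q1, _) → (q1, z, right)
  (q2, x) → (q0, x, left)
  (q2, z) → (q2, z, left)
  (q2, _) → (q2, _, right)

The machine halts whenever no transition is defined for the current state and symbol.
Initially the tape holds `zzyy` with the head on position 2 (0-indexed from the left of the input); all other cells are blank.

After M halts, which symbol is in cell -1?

state=q0 head=2 tape=__zz[y]y   (q0,y)→(q0,z,left)
state=q0 head=1 tape=__z[z]zy   (q0,z)→(q1,y,right)
state=q1 head=2 tape=__zy[z]y   (q1,z)→(q0,z,left)
state=q0 head=1 tape=__z[y]zy   (q0,y)→(q0,z,left)
state=q0 head=0 tape=__[z]zzy   (q0,z)→(q1,y,right)
state=q1 head=1 tape=__y[z]zy   (q1,z)→(q0,z,left)
state=q0 head=0 tape=__[y]zzy   (q0,y)→(q0,z,left)
state=q0 head=-1 tape=_[_]zzzy   (q0,_)→(q2,y,left)
state=q2 head=-2 tape=[_]yzzzy   (q2,_)→(q2,_,right)
state=q2 head=-1 tape=_[y]zzzy
Cell -1 holds y when M halts.

y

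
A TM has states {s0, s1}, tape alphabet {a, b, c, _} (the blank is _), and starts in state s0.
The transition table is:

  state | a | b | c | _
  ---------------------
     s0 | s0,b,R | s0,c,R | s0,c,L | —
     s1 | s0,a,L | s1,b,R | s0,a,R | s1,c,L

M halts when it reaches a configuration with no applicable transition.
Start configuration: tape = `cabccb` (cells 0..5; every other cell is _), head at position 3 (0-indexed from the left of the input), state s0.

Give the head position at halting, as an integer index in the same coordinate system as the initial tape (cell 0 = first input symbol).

-1

s0 | _cab[c]cb   read c → write c, move L, go to s0
s0 | _ca[b]ccb   read b → write c, move R, go to s0
s0 | _cac[c]cb   read c → write c, move L, go to s0
s0 | _ca[c]ccb   read c → write c, move L, go to s0
s0 | _c[a]cccb   read a → write b, move R, go to s0
s0 | _cb[c]ccb   read c → write c, move L, go to s0
s0 | _c[b]cccb   read b → write c, move R, go to s0
s0 | _cc[c]ccb   read c → write c, move L, go to s0
s0 | _c[c]cccb   read c → write c, move L, go to s0
s0 | _[c]ccccb   read c → write c, move L, go to s0
s0 | [_]cccccb
At halt the head is at cell -1.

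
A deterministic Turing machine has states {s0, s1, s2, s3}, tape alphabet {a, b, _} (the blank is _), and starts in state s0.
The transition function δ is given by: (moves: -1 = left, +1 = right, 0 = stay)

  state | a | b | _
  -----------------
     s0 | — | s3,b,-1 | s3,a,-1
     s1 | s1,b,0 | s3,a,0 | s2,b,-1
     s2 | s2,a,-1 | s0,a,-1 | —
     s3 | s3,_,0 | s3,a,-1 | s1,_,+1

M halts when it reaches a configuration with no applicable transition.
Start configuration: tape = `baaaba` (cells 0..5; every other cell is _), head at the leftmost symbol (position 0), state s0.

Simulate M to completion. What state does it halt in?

s0 | _[b]aaaba_   read b → write b, move -1, go to s3
s3 | [_]baaaba_   read _ → write _, move +1, go to s1
s1 | _[b]aaaba_   read b → write a, move 0, go to s3
s3 | _[a]aaaba_   read a → write _, move 0, go to s3
s3 | _[_]aaaba_   read _ → write _, move +1, go to s1
s1 | __[a]aaba_   read a → write b, move 0, go to s1
s1 | __[b]aaba_   read b → write a, move 0, go to s3
s3 | __[a]aaba_   read a → write _, move 0, go to s3
s3 | __[_]aaba_   read _ → write _, move +1, go to s1
s1 | ___[a]aba_   read a → write b, move 0, go to s1
s1 | ___[b]aba_   read b → write a, move 0, go to s3
s3 | ___[a]aba_   read a → write _, move 0, go to s3
s3 | ___[_]aba_   read _ → write _, move +1, go to s1
s1 | ____[a]ba_   read a → write b, move 0, go to s1
s1 | ____[b]ba_   read b → write a, move 0, go to s3
s3 | ____[a]ba_   read a → write _, move 0, go to s3
s3 | ____[_]ba_   read _ → write _, move +1, go to s1
s1 | _____[b]a_   read b → write a, move 0, go to s3
s3 | _____[a]a_   read a → write _, move 0, go to s3
s3 | _____[_]a_   read _ → write _, move +1, go to s1
s1 | ______[a]_   read a → write b, move 0, go to s1
s1 | ______[b]_   read b → write a, move 0, go to s3
s3 | ______[a]_   read a → write _, move 0, go to s3
s3 | ______[_]_   read _ → write _, move +1, go to s1
s1 | _______[_]   read _ → write b, move -1, go to s2
s2 | ______[_]b
No transition is defined for (s2, _); M halts in state s2.

s2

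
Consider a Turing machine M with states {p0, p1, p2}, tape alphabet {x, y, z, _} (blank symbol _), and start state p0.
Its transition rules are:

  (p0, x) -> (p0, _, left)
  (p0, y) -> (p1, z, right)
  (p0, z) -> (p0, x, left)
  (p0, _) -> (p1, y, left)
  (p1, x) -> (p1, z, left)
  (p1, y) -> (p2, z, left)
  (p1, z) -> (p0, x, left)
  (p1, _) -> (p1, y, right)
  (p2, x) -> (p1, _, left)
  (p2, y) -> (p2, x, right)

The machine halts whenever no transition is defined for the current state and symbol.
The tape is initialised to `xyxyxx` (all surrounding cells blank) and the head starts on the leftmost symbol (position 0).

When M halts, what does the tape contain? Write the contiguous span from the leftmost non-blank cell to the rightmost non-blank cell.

xz_yxyxx

p0 | __[x]yxyxx   read x → write _, move left, go to p0
p0 | _[_]_yxyxx   read _ → write y, move left, go to p1
p1 | [_]y_yxyxx   read _ → write y, move right, go to p1
p1 | y[y]_yxyxx   read y → write z, move left, go to p2
p2 | [y]z_yxyxx   read y → write x, move right, go to p2
p2 | x[z]_yxyxx
The non-blank tape span at halt is xz_yxyxx.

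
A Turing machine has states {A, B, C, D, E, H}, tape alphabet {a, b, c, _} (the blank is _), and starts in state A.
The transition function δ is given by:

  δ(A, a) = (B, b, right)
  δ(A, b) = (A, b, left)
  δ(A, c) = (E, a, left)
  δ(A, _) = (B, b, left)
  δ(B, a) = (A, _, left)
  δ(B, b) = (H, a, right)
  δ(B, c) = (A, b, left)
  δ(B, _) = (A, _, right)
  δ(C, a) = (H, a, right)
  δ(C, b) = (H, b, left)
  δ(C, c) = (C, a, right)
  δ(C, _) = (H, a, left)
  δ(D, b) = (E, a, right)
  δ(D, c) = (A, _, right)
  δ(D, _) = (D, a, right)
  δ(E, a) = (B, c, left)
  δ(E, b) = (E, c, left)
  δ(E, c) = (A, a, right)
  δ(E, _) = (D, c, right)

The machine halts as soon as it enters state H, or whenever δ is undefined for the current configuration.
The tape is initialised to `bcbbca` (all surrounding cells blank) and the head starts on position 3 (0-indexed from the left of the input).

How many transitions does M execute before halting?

A | _bcb[b]ca   read b → write b, move left, go to A
A | _bc[b]bca   read b → write b, move left, go to A
A | _b[c]bbca   read c → write a, move left, go to E
E | _[b]abbca   read b → write c, move left, go to E
E | [_]cabbca   read _ → write c, move right, go to D
D | c[c]abbca   read c → write _, move right, go to A
A | c_[a]bbca   read a → write b, move right, go to B
B | c_b[b]bca   read b → write a, move right, go to H
H | c_ba[b]ca
M halts after 8 transitions.

8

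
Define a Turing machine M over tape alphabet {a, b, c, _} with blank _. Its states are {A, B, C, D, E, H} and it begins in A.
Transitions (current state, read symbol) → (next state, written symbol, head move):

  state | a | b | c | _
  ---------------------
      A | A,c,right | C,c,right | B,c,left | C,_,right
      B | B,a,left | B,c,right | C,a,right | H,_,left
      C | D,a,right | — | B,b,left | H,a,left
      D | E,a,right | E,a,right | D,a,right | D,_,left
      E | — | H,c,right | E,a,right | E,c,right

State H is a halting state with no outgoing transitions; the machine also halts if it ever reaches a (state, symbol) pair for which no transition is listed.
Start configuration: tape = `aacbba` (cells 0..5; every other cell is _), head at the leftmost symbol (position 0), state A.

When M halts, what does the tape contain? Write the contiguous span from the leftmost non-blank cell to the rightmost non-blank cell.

aaacba

A | [a]acbba   read a → write c, move right, go to A
A | c[a]cbba   read a → write c, move right, go to A
A | cc[c]bba   read c → write c, move left, go to B
B | c[c]cbba   read c → write a, move right, go to C
C | ca[c]bba   read c → write b, move left, go to B
B | c[a]bbba   read a → write a, move left, go to B
B | [c]abbba   read c → write a, move right, go to C
C | a[a]bbba   read a → write a, move right, go to D
D | aa[b]bba   read b → write a, move right, go to E
E | aaa[b]ba   read b → write c, move right, go to H
H | aaac[b]a
The non-blank tape span at halt is aaacba.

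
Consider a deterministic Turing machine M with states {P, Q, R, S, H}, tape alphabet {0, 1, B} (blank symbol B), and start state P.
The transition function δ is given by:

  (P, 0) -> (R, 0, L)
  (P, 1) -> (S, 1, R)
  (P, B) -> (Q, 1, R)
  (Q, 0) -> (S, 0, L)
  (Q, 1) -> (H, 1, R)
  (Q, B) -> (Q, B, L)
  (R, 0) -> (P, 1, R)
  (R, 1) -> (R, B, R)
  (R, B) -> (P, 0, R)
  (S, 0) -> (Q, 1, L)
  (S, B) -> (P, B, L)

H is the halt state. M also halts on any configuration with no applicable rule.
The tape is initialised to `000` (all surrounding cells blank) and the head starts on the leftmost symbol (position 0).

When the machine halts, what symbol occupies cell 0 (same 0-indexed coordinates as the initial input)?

B

state=P head=0 tape=B[0]00BB   (P,0)→(R,0,L)
state=R head=-1 tape=[B]000BB   (R,B)→(P,0,R)
state=P head=0 tape=0[0]00BB   (P,0)→(R,0,L)
state=R head=-1 tape=[0]000BB   (R,0)→(P,1,R)
state=P head=0 tape=1[0]00BB   (P,0)→(R,0,L)
state=R head=-1 tape=[1]000BB   (R,1)→(R,B,R)
state=R head=0 tape=B[0]00BB   (R,0)→(P,1,R)
state=P head=1 tape=B1[0]0BB   (P,0)→(R,0,L)
state=R head=0 tape=B[1]00BB   (R,1)→(R,B,R)
state=R head=1 tape=BB[0]0BB   (R,0)→(P,1,R)
state=P head=2 tape=BB1[0]BB   (P,0)→(R,0,L)
state=R head=1 tape=BB[1]0BB   (R,1)→(R,B,R)
state=R head=2 tape=BBB[0]BB   (R,0)→(P,1,R)
state=P head=3 tape=BBB1[B]B   (P,B)→(Q,1,R)
state=Q head=4 tape=BBB11[B]   (Q,B)→(Q,B,L)
state=Q head=3 tape=BBB1[1]B   (Q,1)→(H,1,R)
state=H head=4 tape=BBB11[B]
Cell 0 holds B when M halts.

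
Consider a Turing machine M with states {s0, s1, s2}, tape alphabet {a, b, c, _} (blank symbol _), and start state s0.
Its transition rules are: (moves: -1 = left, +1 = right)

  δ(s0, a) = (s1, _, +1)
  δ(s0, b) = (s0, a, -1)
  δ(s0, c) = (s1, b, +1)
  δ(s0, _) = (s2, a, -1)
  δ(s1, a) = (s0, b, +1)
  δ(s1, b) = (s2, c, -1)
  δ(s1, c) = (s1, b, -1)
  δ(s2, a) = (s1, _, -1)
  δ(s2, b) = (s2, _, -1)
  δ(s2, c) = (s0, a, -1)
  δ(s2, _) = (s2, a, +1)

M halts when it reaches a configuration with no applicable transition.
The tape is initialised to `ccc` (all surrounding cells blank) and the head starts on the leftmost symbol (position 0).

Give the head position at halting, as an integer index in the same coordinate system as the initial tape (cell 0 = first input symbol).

state=s0 head=0 tape=____[c]cc   (s0,c)→(s1,b,+1)
state=s1 head=1 tape=____b[c]c   (s1,c)→(s1,b,-1)
state=s1 head=0 tape=____[b]bc   (s1,b)→(s2,c,-1)
state=s2 head=-1 tape=___[_]cbc   (s2,_)→(s2,a,+1)
state=s2 head=0 tape=___a[c]bc   (s2,c)→(s0,a,-1)
state=s0 head=-1 tape=___[a]abc   (s0,a)→(s1,_,+1)
state=s1 head=0 tape=____[a]bc   (s1,a)→(s0,b,+1)
state=s0 head=1 tape=____b[b]c   (s0,b)→(s0,a,-1)
state=s0 head=0 tape=____[b]ac   (s0,b)→(s0,a,-1)
state=s0 head=-1 tape=___[_]aac   (s0,_)→(s2,a,-1)
state=s2 head=-2 tape=__[_]aaac   (s2,_)→(s2,a,+1)
state=s2 head=-1 tape=__a[a]aac   (s2,a)→(s1,_,-1)
state=s1 head=-2 tape=__[a]_aac   (s1,a)→(s0,b,+1)
state=s0 head=-1 tape=__b[_]aac   (s0,_)→(s2,a,-1)
state=s2 head=-2 tape=__[b]aaac   (s2,b)→(s2,_,-1)
state=s2 head=-3 tape=_[_]_aaac   (s2,_)→(s2,a,+1)
state=s2 head=-2 tape=_a[_]aaac   (s2,_)→(s2,a,+1)
state=s2 head=-1 tape=_aa[a]aac   (s2,a)→(s1,_,-1)
state=s1 head=-2 tape=_a[a]_aac   (s1,a)→(s0,b,+1)
state=s0 head=-1 tape=_ab[_]aac   (s0,_)→(s2,a,-1)
state=s2 head=-2 tape=_a[b]aaac   (s2,b)→(s2,_,-1)
state=s2 head=-3 tape=_[a]_aaac   (s2,a)→(s1,_,-1)
state=s1 head=-4 tape=[_]__aaac
At halt the head is at cell -4.

-4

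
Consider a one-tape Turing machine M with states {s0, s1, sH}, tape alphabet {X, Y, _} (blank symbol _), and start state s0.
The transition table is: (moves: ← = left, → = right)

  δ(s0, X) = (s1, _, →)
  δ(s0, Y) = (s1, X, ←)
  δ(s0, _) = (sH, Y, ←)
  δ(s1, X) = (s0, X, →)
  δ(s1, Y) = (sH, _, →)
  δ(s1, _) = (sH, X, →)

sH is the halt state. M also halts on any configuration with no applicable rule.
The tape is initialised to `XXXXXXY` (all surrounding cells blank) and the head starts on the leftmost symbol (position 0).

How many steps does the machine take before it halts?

10

state=s0 head=0 tape=[X]XXXXXY__   (s0,X)→(s1,_,→)
state=s1 head=1 tape=_[X]XXXXY__   (s1,X)→(s0,X,→)
state=s0 head=2 tape=_X[X]XXXY__   (s0,X)→(s1,_,→)
state=s1 head=3 tape=_X_[X]XXY__   (s1,X)→(s0,X,→)
state=s0 head=4 tape=_X_X[X]XY__   (s0,X)→(s1,_,→)
state=s1 head=5 tape=_X_X_[X]Y__   (s1,X)→(s0,X,→)
state=s0 head=6 tape=_X_X_X[Y]__   (s0,Y)→(s1,X,←)
state=s1 head=5 tape=_X_X_[X]X__   (s1,X)→(s0,X,→)
state=s0 head=6 tape=_X_X_X[X]__   (s0,X)→(s1,_,→)
state=s1 head=7 tape=_X_X_X_[_]_   (s1,_)→(sH,X,→)
state=sH head=8 tape=_X_X_X_X[_]
M halts after 10 transitions.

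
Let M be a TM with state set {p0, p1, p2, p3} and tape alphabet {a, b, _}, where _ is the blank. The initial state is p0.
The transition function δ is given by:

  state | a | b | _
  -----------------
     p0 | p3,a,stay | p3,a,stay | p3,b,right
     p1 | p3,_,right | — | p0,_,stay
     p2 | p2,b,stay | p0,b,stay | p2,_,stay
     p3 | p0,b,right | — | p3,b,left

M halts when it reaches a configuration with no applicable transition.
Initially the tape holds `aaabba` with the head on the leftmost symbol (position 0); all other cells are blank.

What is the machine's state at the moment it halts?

state=p0 head=0 tape=[a]aabba__   (p0,a)→(p3,a,stay)
state=p3 head=0 tape=[a]aabba__   (p3,a)→(p0,b,right)
state=p0 head=1 tape=b[a]abba__   (p0,a)→(p3,a,stay)
state=p3 head=1 tape=b[a]abba__   (p3,a)→(p0,b,right)
state=p0 head=2 tape=bb[a]bba__   (p0,a)→(p3,a,stay)
state=p3 head=2 tape=bb[a]bba__   (p3,a)→(p0,b,right)
state=p0 head=3 tape=bbb[b]ba__   (p0,b)→(p3,a,stay)
state=p3 head=3 tape=bbb[a]ba__   (p3,a)→(p0,b,right)
state=p0 head=4 tape=bbbb[b]a__   (p0,b)→(p3,a,stay)
state=p3 head=4 tape=bbbb[a]a__   (p3,a)→(p0,b,right)
state=p0 head=5 tape=bbbbb[a]__   (p0,a)→(p3,a,stay)
state=p3 head=5 tape=bbbbb[a]__   (p3,a)→(p0,b,right)
state=p0 head=6 tape=bbbbbb[_]_   (p0,_)→(p3,b,right)
state=p3 head=7 tape=bbbbbbb[_]   (p3,_)→(p3,b,left)
state=p3 head=6 tape=bbbbbb[b]b
No transition is defined for (p3, b); M halts in state p3.

p3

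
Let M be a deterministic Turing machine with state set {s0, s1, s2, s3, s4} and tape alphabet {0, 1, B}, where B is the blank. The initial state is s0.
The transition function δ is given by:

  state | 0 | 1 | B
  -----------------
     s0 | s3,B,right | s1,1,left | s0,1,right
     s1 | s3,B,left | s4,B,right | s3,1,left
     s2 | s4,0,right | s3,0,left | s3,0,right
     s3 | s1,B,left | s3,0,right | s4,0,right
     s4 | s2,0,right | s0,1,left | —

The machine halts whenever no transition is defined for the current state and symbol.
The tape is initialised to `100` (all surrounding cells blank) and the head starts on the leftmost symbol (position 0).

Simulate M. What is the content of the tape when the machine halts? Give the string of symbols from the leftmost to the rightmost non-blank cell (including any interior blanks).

s0 | BBB[1]00   read 1 → write 1, move left, go to s1
s1 | BB[B]100   read B → write 1, move left, go to s3
s3 | B[B]1100   read B → write 0, move right, go to s4
s4 | B0[1]100   read 1 → write 1, move left, go to s0
s0 | B[0]1100   read 0 → write B, move right, go to s3
s3 | BB[1]100   read 1 → write 0, move right, go to s3
s3 | BB0[1]00   read 1 → write 0, move right, go to s3
s3 | BB00[0]0   read 0 → write B, move left, go to s1
s1 | BB0[0]B0   read 0 → write B, move left, go to s3
s3 | BB[0]BB0   read 0 → write B, move left, go to s1
s1 | B[B]BBB0   read B → write 1, move left, go to s3
s3 | [B]1BBB0   read B → write 0, move right, go to s4
s4 | 0[1]BBB0   read 1 → write 1, move left, go to s0
s0 | [0]1BBB0   read 0 → write B, move right, go to s3
s3 | B[1]BBB0   read 1 → write 0, move right, go to s3
s3 | B0[B]BB0   read B → write 0, move right, go to s4
s4 | B00[B]B0
The non-blank tape span at halt is 00BB0.

00BB0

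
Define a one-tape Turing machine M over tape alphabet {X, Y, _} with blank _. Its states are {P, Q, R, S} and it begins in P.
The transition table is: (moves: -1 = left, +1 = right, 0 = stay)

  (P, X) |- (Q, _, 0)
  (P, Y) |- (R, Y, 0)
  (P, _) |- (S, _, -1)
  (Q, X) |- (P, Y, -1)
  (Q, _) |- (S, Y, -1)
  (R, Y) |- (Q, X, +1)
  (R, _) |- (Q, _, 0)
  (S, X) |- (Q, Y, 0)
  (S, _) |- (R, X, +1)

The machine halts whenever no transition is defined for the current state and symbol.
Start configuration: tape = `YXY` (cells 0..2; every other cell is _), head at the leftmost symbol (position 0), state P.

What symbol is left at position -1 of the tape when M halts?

P | _[Y]XY   read Y → write Y, move 0, go to R
R | _[Y]XY   read Y → write X, move +1, go to Q
Q | _X[X]Y   read X → write Y, move -1, go to P
P | _[X]YY   read X → write _, move 0, go to Q
Q | _[_]YY   read _ → write Y, move -1, go to S
S | [_]YYY   read _ → write X, move +1, go to R
R | X[Y]YY   read Y → write X, move +1, go to Q
Q | XX[Y]Y
Cell -1 holds X when M halts.

X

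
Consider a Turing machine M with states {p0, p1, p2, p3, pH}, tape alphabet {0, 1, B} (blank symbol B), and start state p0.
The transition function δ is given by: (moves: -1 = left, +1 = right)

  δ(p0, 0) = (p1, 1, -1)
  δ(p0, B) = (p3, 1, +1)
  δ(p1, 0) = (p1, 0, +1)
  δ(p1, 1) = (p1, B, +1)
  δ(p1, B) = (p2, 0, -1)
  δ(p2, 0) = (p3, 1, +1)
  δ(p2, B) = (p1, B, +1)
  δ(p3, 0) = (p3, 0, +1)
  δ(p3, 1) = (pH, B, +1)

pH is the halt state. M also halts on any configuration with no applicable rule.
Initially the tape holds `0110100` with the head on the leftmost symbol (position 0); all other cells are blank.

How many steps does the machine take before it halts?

14

state=p0 head=0 tape=BB[0]110100BB   (p0,0)→(p1,1,-1)
state=p1 head=-1 tape=B[B]1110100BB   (p1,B)→(p2,0,-1)
state=p2 head=-2 tape=[B]01110100BB   (p2,B)→(p1,B,+1)
state=p1 head=-1 tape=B[0]1110100BB   (p1,0)→(p1,0,+1)
state=p1 head=0 tape=B0[1]110100BB   (p1,1)→(p1,B,+1)
state=p1 head=1 tape=B0B[1]10100BB   (p1,1)→(p1,B,+1)
state=p1 head=2 tape=B0BB[1]0100BB   (p1,1)→(p1,B,+1)
state=p1 head=3 tape=B0BBB[0]100BB   (p1,0)→(p1,0,+1)
state=p1 head=4 tape=B0BBB0[1]00BB   (p1,1)→(p1,B,+1)
state=p1 head=5 tape=B0BBB0B[0]0BB   (p1,0)→(p1,0,+1)
state=p1 head=6 tape=B0BBB0B0[0]BB   (p1,0)→(p1,0,+1)
state=p1 head=7 tape=B0BBB0B00[B]B   (p1,B)→(p2,0,-1)
state=p2 head=6 tape=B0BBB0B0[0]0B   (p2,0)→(p3,1,+1)
state=p3 head=7 tape=B0BBB0B01[0]B   (p3,0)→(p3,0,+1)
state=p3 head=8 tape=B0BBB0B010[B]
M halts after 14 transitions.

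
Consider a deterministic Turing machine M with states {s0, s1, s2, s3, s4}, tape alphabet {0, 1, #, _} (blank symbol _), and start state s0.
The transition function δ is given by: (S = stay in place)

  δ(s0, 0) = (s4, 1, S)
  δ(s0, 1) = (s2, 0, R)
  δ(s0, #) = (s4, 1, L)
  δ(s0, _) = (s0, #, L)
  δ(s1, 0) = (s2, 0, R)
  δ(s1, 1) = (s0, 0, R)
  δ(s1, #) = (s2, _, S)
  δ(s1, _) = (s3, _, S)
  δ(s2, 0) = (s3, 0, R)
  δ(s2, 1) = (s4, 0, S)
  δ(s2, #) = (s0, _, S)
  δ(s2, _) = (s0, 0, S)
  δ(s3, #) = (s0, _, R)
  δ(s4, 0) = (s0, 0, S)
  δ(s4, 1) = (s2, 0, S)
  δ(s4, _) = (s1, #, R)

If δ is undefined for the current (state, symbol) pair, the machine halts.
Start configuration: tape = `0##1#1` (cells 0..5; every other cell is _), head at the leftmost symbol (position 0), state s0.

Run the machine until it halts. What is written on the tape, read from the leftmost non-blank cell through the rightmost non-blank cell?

0#00_00

s0 | [0]##1#1__   read 0 → write 1, move S, go to s4
s4 | [1]##1#1__   read 1 → write 0, move S, go to s2
s2 | [0]##1#1__   read 0 → write 0, move R, go to s3
s3 | 0[#]#1#1__   read # → write _, move R, go to s0
s0 | 0_[#]1#1__   read # → write 1, move L, go to s4
s4 | 0[_]11#1__   read _ → write #, move R, go to s1
s1 | 0#[1]1#1__   read 1 → write 0, move R, go to s0
s0 | 0#0[1]#1__   read 1 → write 0, move R, go to s2
s2 | 0#00[#]1__   read # → write _, move S, go to s0
s0 | 0#00[_]1__   read _ → write #, move L, go to s0
s0 | 0#0[0]#1__   read 0 → write 1, move S, go to s4
s4 | 0#0[1]#1__   read 1 → write 0, move S, go to s2
s2 | 0#0[0]#1__   read 0 → write 0, move R, go to s3
s3 | 0#00[#]1__   read # → write _, move R, go to s0
s0 | 0#00_[1]__   read 1 → write 0, move R, go to s2
s2 | 0#00_0[_]_   read _ → write 0, move S, go to s0
s0 | 0#00_0[0]_   read 0 → write 1, move S, go to s4
s4 | 0#00_0[1]_   read 1 → write 0, move S, go to s2
s2 | 0#00_0[0]_   read 0 → write 0, move R, go to s3
s3 | 0#00_00[_]
The non-blank tape span at halt is 0#00_00.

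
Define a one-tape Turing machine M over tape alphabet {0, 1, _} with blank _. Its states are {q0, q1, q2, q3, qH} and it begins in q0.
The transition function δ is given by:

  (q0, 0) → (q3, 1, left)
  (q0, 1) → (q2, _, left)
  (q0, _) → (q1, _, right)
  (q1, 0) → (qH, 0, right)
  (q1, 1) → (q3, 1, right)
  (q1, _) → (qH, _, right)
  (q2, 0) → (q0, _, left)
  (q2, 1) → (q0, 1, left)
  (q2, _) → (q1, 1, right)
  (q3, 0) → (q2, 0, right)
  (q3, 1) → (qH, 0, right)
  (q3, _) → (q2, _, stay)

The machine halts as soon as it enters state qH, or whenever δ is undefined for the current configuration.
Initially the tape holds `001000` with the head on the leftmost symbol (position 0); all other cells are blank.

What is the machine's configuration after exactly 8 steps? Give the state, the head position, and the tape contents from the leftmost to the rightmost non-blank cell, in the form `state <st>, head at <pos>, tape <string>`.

state=q0 head=0 tape=_[0]01000   (q0,0)→(q3,1,left)
state=q3 head=-1 tape=[_]101000   (q3,_)→(q2,_,stay)
state=q2 head=-1 tape=[_]101000   (q2,_)→(q1,1,right)
state=q1 head=0 tape=1[1]01000   (q1,1)→(q3,1,right)
state=q3 head=1 tape=11[0]1000   (q3,0)→(q2,0,right)
state=q2 head=2 tape=110[1]000   (q2,1)→(q0,1,left)
state=q0 head=1 tape=11[0]1000   (q0,0)→(q3,1,left)
state=q3 head=0 tape=1[1]11000   (q3,1)→(qH,0,right)
state=qH head=1 tape=10[1]1000
After 8 steps: state qH, head at 1, tape 1011000.

state qH, head at 1, tape 1011000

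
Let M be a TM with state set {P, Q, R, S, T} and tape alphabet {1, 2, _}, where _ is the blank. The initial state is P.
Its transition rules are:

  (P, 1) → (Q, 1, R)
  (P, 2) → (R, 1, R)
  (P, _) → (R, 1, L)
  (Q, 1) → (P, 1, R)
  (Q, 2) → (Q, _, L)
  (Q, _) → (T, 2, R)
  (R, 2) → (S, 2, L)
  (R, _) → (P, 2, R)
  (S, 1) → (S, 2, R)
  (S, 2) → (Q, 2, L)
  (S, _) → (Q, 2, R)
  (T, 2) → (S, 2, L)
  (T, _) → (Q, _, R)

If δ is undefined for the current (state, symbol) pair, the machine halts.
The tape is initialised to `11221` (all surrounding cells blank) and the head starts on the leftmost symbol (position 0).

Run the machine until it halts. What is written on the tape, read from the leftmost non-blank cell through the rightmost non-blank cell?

state=P head=0 tape=[1]1221   (P,1)→(Q,1,R)
state=Q head=1 tape=1[1]221   (Q,1)→(P,1,R)
state=P head=2 tape=11[2]21   (P,2)→(R,1,R)
state=R head=3 tape=111[2]1   (R,2)→(S,2,L)
state=S head=2 tape=11[1]21   (S,1)→(S,2,R)
state=S head=3 tape=112[2]1   (S,2)→(Q,2,L)
state=Q head=2 tape=11[2]21   (Q,2)→(Q,_,L)
state=Q head=1 tape=1[1]_21   (Q,1)→(P,1,R)
state=P head=2 tape=11[_]21   (P,_)→(R,1,L)
state=R head=1 tape=1[1]121
The non-blank tape span at halt is 11121.

11121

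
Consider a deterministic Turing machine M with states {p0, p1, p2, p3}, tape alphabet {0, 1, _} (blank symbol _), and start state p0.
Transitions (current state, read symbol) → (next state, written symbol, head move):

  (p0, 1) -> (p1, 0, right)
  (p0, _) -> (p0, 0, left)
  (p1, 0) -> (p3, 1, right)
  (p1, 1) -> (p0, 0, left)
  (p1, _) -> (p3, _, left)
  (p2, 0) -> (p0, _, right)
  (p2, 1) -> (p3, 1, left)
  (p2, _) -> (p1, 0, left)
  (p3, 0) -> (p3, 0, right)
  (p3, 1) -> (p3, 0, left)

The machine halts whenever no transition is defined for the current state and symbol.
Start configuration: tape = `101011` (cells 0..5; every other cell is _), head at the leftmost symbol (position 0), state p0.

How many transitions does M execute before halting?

state=p0 head=0 tape=[1]01011_   (p0,1)→(p1,0,right)
state=p1 head=1 tape=0[0]1011_   (p1,0)→(p3,1,right)
state=p3 head=2 tape=01[1]011_   (p3,1)→(p3,0,left)
state=p3 head=1 tape=0[1]0011_   (p3,1)→(p3,0,left)
state=p3 head=0 tape=[0]00011_   (p3,0)→(p3,0,right)
state=p3 head=1 tape=0[0]0011_   (p3,0)→(p3,0,right)
state=p3 head=2 tape=00[0]011_   (p3,0)→(p3,0,right)
state=p3 head=3 tape=000[0]11_   (p3,0)→(p3,0,right)
state=p3 head=4 tape=0000[1]1_   (p3,1)→(p3,0,left)
state=p3 head=3 tape=000[0]01_   (p3,0)→(p3,0,right)
state=p3 head=4 tape=0000[0]1_   (p3,0)→(p3,0,right)
state=p3 head=5 tape=00000[1]_   (p3,1)→(p3,0,left)
state=p3 head=4 tape=0000[0]0_   (p3,0)→(p3,0,right)
state=p3 head=5 tape=00000[0]_   (p3,0)→(p3,0,right)
state=p3 head=6 tape=000000[_]
M halts after 14 transitions.

14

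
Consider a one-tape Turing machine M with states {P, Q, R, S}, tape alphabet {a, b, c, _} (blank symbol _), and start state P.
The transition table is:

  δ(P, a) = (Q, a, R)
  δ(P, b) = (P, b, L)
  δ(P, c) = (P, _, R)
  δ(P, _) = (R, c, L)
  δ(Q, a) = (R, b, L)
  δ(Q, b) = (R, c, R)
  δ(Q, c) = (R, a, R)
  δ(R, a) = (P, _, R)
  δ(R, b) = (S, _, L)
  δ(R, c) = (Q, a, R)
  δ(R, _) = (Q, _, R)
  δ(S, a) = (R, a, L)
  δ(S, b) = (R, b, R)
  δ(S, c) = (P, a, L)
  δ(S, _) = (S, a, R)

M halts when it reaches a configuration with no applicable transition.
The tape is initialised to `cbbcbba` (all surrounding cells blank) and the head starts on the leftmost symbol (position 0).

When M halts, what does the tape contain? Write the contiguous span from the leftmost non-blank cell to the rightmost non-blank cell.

state=P head=0 tape=_[c]bbcbba   (P,c)→(P,_,R)
state=P head=1 tape=__[b]bcbba   (P,b)→(P,b,L)
state=P head=0 tape=_[_]bbcbba   (P,_)→(R,c,L)
state=R head=-1 tape=[_]cbbcbba   (R,_)→(Q,_,R)
state=Q head=0 tape=_[c]bbcbba   (Q,c)→(R,a,R)
state=R head=1 tape=_a[b]bcbba   (R,b)→(S,_,L)
state=S head=0 tape=_[a]_bcbba   (S,a)→(R,a,L)
state=R head=-1 tape=[_]a_bcbba   (R,_)→(Q,_,R)
state=Q head=0 tape=_[a]_bcbba   (Q,a)→(R,b,L)
state=R head=-1 tape=[_]b_bcbba   (R,_)→(Q,_,R)
state=Q head=0 tape=_[b]_bcbba   (Q,b)→(R,c,R)
state=R head=1 tape=_c[_]bcbba   (R,_)→(Q,_,R)
state=Q head=2 tape=_c_[b]cbba   (Q,b)→(R,c,R)
state=R head=3 tape=_c_c[c]bba   (R,c)→(Q,a,R)
state=Q head=4 tape=_c_ca[b]ba   (Q,b)→(R,c,R)
state=R head=5 tape=_c_cac[b]a   (R,b)→(S,_,L)
state=S head=4 tape=_c_ca[c]_a   (S,c)→(P,a,L)
state=P head=3 tape=_c_c[a]a_a   (P,a)→(Q,a,R)
state=Q head=4 tape=_c_ca[a]_a   (Q,a)→(R,b,L)
state=R head=3 tape=_c_c[a]b_a   (R,a)→(P,_,R)
state=P head=4 tape=_c_c_[b]_a   (P,b)→(P,b,L)
state=P head=3 tape=_c_c[_]b_a   (P,_)→(R,c,L)
state=R head=2 tape=_c_[c]cb_a   (R,c)→(Q,a,R)
state=Q head=3 tape=_c_a[c]b_a   (Q,c)→(R,a,R)
state=R head=4 tape=_c_aa[b]_a   (R,b)→(S,_,L)
state=S head=3 tape=_c_a[a]__a   (S,a)→(R,a,L)
state=R head=2 tape=_c_[a]a__a   (R,a)→(P,_,R)
state=P head=3 tape=_c__[a]__a   (P,a)→(Q,a,R)
state=Q head=4 tape=_c__a[_]_a
The non-blank tape span at halt is c__a__a.

c__a__a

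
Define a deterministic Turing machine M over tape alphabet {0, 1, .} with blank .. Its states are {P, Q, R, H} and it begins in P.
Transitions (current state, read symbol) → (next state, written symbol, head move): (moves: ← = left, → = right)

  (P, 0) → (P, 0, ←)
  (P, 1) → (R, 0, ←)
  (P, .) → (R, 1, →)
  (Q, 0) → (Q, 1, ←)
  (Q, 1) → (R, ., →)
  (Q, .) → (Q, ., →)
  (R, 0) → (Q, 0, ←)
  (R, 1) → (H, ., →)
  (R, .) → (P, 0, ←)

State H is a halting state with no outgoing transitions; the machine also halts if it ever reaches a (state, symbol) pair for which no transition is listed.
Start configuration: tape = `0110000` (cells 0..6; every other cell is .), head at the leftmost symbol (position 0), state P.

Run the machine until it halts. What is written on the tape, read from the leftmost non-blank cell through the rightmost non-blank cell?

10000

P | .[0]110000   read 0 → write 0, move ←, go to P
P | [.]0110000   read . → write 1, move →, go to R
R | 1[0]110000   read 0 → write 0, move ←, go to Q
Q | [1]0110000   read 1 → write ., move →, go to R
R | .[0]110000   read 0 → write 0, move ←, go to Q
Q | [.]0110000   read . → write ., move →, go to Q
Q | .[0]110000   read 0 → write 1, move ←, go to Q
Q | [.]1110000   read . → write ., move →, go to Q
Q | .[1]110000   read 1 → write ., move →, go to R
R | ..[1]10000   read 1 → write ., move →, go to H
H | ...[1]0000
The non-blank tape span at halt is 10000.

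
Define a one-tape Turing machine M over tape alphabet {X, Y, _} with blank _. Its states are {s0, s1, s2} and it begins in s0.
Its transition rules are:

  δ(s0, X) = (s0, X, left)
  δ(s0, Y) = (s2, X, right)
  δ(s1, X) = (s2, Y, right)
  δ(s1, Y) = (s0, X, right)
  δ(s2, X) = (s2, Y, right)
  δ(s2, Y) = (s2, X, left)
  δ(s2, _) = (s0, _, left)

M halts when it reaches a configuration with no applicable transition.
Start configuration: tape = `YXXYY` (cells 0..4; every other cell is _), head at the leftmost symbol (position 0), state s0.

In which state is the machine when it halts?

s0

state=s0 head=0 tape=__[Y]XXYY   (s0,Y)→(s2,X,right)
state=s2 head=1 tape=__X[X]XYY   (s2,X)→(s2,Y,right)
state=s2 head=2 tape=__XY[X]YY   (s2,X)→(s2,Y,right)
state=s2 head=3 tape=__XYY[Y]Y   (s2,Y)→(s2,X,left)
state=s2 head=2 tape=__XY[Y]XY   (s2,Y)→(s2,X,left)
state=s2 head=1 tape=__X[Y]XXY   (s2,Y)→(s2,X,left)
state=s2 head=0 tape=__[X]XXXY   (s2,X)→(s2,Y,right)
state=s2 head=1 tape=__Y[X]XXY   (s2,X)→(s2,Y,right)
state=s2 head=2 tape=__YY[X]XY   (s2,X)→(s2,Y,right)
state=s2 head=3 tape=__YYY[X]Y   (s2,X)→(s2,Y,right)
state=s2 head=4 tape=__YYYY[Y]   (s2,Y)→(s2,X,left)
state=s2 head=3 tape=__YYY[Y]X   (s2,Y)→(s2,X,left)
state=s2 head=2 tape=__YY[Y]XX   (s2,Y)→(s2,X,left)
state=s2 head=1 tape=__Y[Y]XXX   (s2,Y)→(s2,X,left)
state=s2 head=0 tape=__[Y]XXXX   (s2,Y)→(s2,X,left)
state=s2 head=-1 tape=_[_]XXXXX   (s2,_)→(s0,_,left)
state=s0 head=-2 tape=[_]_XXXXX
No transition is defined for (s0, _); M halts in state s0.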